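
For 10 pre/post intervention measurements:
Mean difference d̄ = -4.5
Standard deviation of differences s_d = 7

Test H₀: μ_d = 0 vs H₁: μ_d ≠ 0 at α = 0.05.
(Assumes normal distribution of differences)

df = n - 1 = 9
SE = s_d/√n = 7/√10 = 2.2136
t = d̄/SE = -4.5/2.2136 = -2.0329
Critical value: t_{0.025,9} = ±2.262
p-value ≈ 0.0726
Decision: fail to reject H₀

Answer: t = -2.0329, fail to reject H₀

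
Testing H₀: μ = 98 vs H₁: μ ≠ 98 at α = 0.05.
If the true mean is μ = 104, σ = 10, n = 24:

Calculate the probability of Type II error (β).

SE = σ/√n = 10/√24 = 2.0412
Critical values: μ₀ ± z_0.025×SE = 98 ± 1.960×2.0412
Acceptance region: (93.9992, 102.0008)
Under H₁ (μ = 104): z_high = (102.0008 - 104)/2.0412 = -0.9794, z_low = (93.9992 - 104)/2.0412 = -4.8995
β = P(not reject | H₁) = Φ(-0.9794) - Φ(-4.8995) ≈ 0.1637

Answer: β ≈ 0.1637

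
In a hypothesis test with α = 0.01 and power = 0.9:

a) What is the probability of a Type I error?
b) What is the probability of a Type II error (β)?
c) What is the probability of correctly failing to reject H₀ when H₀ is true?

Answer: a) 0.01, b) 0.1, c) 0.99

Derivation:
a) Type I error probability = α = 0.01
b) Power = P(reject H₀ | H₁ true) = 1 - β = 0.9, so Type II error probability = β = 1 - Power = 0.1
c) P(fail to reject H₀ | H₀ true) = 1 - α = 0.99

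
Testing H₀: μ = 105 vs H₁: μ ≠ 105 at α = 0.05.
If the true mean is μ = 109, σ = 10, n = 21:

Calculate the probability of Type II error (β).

SE = σ/√n = 10/√21 = 2.1822
Critical values: μ₀ ± z_0.025×SE = 105 ± 1.960×2.1822
Acceptance region: (100.7229, 109.2771)
Under H₁ (μ = 109): z_high = (109.2771 - 109)/2.1822 = 0.1270, z_low = (100.7229 - 109)/2.1822 = -3.7930
β = P(not reject | H₁) = Φ(0.1270) - Φ(-3.7930) ≈ 0.5505

Answer: β ≈ 0.5505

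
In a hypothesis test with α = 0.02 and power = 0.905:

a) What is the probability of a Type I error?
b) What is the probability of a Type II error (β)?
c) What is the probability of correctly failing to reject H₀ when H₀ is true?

Answer: a) 0.02, b) 0.095, c) 0.98

Derivation:
a) Type I error probability = α = 0.02
b) Power = P(reject H₀ | H₁ true) = 1 - β = 0.905, so Type II error probability = β = 1 - Power = 0.095
c) P(fail to reject H₀ | H₀ true) = 1 - α = 0.98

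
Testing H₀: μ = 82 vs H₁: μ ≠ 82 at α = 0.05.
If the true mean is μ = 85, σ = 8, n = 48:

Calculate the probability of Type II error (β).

Answer: β ≈ 0.2617

Derivation:
SE = σ/√n = 8/√48 = 1.1547
Critical values: μ₀ ± z_0.025×SE = 82 ± 1.960×1.1547
Acceptance region: (79.7368, 84.2632)
Under H₁ (μ = 85): z_high = (84.2632 - 85)/1.1547 = -0.6381, z_low = (79.7368 - 85)/1.1547 = -4.5581
β = P(not reject | H₁) = Φ(-0.6381) - Φ(-4.5581) ≈ 0.2617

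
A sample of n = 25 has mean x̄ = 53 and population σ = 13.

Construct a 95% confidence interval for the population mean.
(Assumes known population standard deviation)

Answer: (47.9040, 58.0960)

Derivation:
Confidence level: 95%, α = 0.05
z_0.025 = 1.960
SE = σ/√n = 13/√25 = 2.6000
Margin of error = 1.960 × 2.6000 = 5.0960
CI: x̄ ± margin = 53 ± 5.0960
CI: (47.9040, 58.0960)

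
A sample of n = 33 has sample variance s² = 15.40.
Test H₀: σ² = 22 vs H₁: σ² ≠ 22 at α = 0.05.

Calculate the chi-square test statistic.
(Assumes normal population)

df = n - 1 = 32
χ² = (n-1)s²/σ₀² = 32×15.40/22 = 22.4000
Critical values: χ²_{0.975,32} = 18.291, χ²_{0.025,32} = 49.480
Rejection region: χ² < 18.291 or χ² > 49.480
Decision: fail to reject H₀

Answer: χ² = 22.4000, fail to reject H₀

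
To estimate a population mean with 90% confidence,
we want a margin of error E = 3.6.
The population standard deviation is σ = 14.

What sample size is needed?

Answer: n = 41

Derivation:
z_0.05 = 1.645
n = (z×σ/E)² = (1.645×14/3.6)²
n = 40.9245
Round up: n = 41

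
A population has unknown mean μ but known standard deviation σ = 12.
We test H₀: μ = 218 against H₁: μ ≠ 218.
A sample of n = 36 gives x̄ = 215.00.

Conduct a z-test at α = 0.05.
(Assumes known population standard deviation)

Standard error: SE = σ/√n = 12/√36 = 2.0000
z-statistic: z = (x̄ - μ₀)/SE = (215.00 - 218)/2.0000 = -1.5000
Critical value: ±1.960
p-value = 0.1336
Decision: fail to reject H₀

Answer: z = -1.5000, fail to reject H₀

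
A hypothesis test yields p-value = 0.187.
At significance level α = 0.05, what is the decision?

Answer: fail to reject H₀

Derivation:
Compare p-value to α:
0.187 ≥ 0.05
Decision: fail to reject H₀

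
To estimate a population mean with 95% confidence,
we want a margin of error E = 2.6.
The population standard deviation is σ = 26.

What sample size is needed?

z_0.025 = 1.960
n = (z×σ/E)² = (1.960×26/2.6)²
n = 384.1600
Round up: n = 385

Answer: n = 385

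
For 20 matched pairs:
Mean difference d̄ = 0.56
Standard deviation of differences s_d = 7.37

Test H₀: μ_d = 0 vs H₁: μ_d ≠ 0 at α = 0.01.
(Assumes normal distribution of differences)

df = n - 1 = 19
SE = s_d/√n = 7.37/√20 = 1.6480
t = d̄/SE = 0.56/1.6480 = 0.3398
Critical value: t_{0.005,19} = ±2.861
p-value ≈ 0.7377
Decision: fail to reject H₀

Answer: t = 0.3398, fail to reject H₀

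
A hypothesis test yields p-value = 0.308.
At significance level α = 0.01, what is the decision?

Answer: fail to reject H₀

Derivation:
Compare p-value to α:
0.308 ≥ 0.01
Decision: fail to reject H₀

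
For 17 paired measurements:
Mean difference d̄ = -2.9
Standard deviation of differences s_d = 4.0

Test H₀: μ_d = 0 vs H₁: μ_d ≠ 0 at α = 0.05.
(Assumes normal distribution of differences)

df = n - 1 = 16
SE = s_d/√n = 4.0/√17 = 0.9701
t = d̄/SE = -2.9/0.9701 = -2.9894
Critical value: t_{0.025,16} = ±2.120
p-value ≈ 0.0087
Decision: reject H₀

Answer: t = -2.9894, reject H₀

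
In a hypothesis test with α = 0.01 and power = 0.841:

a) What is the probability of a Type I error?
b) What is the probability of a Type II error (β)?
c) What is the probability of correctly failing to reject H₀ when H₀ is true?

a) Type I error probability = α = 0.01
b) Power = P(reject H₀ | H₁ true) = 1 - β = 0.841, so Type II error probability = β = 1 - Power = 0.159
c) P(fail to reject H₀ | H₀ true) = 1 - α = 0.99

Answer: a) 0.01, b) 0.159, c) 0.99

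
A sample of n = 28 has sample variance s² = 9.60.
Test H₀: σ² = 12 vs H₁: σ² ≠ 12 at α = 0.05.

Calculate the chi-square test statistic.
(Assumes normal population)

df = n - 1 = 27
χ² = (n-1)s²/σ₀² = 27×9.60/12 = 21.6000
Critical values: χ²_{0.975,27} = 14.573, χ²_{0.025,27} = 43.195
Rejection region: χ² < 14.573 or χ² > 43.195
Decision: fail to reject H₀

Answer: χ² = 21.6000, fail to reject H₀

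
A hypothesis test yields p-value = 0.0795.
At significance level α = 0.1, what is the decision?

Answer: reject H₀

Derivation:
Compare p-value to α:
0.0795 < 0.1
Decision: reject H₀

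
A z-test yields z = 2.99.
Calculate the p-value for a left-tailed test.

Answer: p-value ≈ 0.9986

Derivation:
For z = 2.99:
p = P(Z < 2.99) = Φ(2.99) = 0.9986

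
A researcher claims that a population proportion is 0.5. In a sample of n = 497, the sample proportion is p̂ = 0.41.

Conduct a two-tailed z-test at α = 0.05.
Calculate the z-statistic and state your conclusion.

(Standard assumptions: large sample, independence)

Answer: z = -4.0128, reject H₀

Derivation:
H₀: p = 0.5, H₁: p ≠ 0.5
Standard error: SE = √(p₀(1-p₀)/n) = √(0.5×0.5/497) = 0.022428
z-statistic: z = (p̂ - p₀)/SE = (0.41 - 0.5)/0.022428 = -4.0128
Critical value: z_0.025 = ±1.960
p-value = 0.0001
Decision: reject H₀ at α = 0.05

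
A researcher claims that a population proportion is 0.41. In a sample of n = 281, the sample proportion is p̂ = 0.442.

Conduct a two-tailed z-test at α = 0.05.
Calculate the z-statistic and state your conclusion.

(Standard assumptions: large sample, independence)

H₀: p = 0.41, H₁: p ≠ 0.41
Standard error: SE = √(p₀(1-p₀)/n) = √(0.41×0.59/281) = 0.029340
z-statistic: z = (p̂ - p₀)/SE = (0.442 - 0.41)/0.029340 = 1.0907
Critical value: z_0.025 = ±1.960
p-value = 0.2754
Decision: fail to reject H₀ at α = 0.05

Answer: z = 1.0907, fail to reject H₀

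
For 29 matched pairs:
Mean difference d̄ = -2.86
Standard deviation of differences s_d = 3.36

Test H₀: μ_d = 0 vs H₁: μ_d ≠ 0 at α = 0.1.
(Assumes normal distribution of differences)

Answer: t = -4.5841, reject H₀

Derivation:
df = n - 1 = 28
SE = s_d/√n = 3.36/√29 = 0.6239
t = d̄/SE = -2.86/0.6239 = -4.5841
Critical value: t_{0.05,28} = ±1.701
p-value ≈ 0.0001
Decision: reject H₀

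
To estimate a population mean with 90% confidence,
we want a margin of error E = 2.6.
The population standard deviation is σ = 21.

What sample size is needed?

Answer: n = 177

Derivation:
z_0.05 = 1.645
n = (z×σ/E)² = (1.645×21/2.6)²
n = 176.5321
Round up: n = 177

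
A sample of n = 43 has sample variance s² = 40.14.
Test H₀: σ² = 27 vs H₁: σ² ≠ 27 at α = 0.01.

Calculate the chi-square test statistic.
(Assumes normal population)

df = n - 1 = 42
χ² = (n-1)s²/σ₀² = 42×40.14/27 = 62.4400
Critical values: χ²_{0.995,42} = 22.138, χ²_{0.005,42} = 69.336
Rejection region: χ² < 22.138 or χ² > 69.336
Decision: fail to reject H₀

Answer: χ² = 62.4400, fail to reject H₀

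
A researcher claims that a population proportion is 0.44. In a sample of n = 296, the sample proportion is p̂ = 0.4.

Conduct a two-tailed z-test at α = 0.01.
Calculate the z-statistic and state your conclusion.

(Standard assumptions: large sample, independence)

H₀: p = 0.44, H₁: p ≠ 0.44
Standard error: SE = √(p₀(1-p₀)/n) = √(0.44×0.56/296) = 0.028852
z-statistic: z = (p̂ - p₀)/SE = (0.4 - 0.44)/0.028852 = -1.3864
Critical value: z_0.005 = ±2.576
p-value = 0.1656
Decision: fail to reject H₀ at α = 0.01

Answer: z = -1.3864, fail to reject H₀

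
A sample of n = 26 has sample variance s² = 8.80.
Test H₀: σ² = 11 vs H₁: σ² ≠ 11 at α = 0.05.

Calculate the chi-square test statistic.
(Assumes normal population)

Answer: χ² = 20.0000, fail to reject H₀

Derivation:
df = n - 1 = 25
χ² = (n-1)s²/σ₀² = 25×8.80/11 = 20.0000
Critical values: χ²_{0.975,25} = 13.120, χ²_{0.025,25} = 40.646
Rejection region: χ² < 13.120 or χ² > 40.646
Decision: fail to reject H₀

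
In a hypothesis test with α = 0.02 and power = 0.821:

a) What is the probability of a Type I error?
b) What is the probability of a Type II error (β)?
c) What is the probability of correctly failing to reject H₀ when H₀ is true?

Answer: a) 0.02, b) 0.179, c) 0.98

Derivation:
a) Type I error probability = α = 0.02
b) Power = P(reject H₀ | H₁ true) = 1 - β = 0.821, so Type II error probability = β = 1 - Power = 0.179
c) P(fail to reject H₀ | H₀ true) = 1 - α = 0.98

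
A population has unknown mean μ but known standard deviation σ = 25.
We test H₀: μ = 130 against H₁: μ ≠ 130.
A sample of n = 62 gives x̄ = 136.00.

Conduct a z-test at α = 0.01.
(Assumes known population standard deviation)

Standard error: SE = σ/√n = 25/√62 = 3.1750
z-statistic: z = (x̄ - μ₀)/SE = (136.00 - 130)/3.1750 = 1.8898
Critical value: ±2.576
p-value = 0.0588
Decision: fail to reject H₀

Answer: z = 1.8898, fail to reject H₀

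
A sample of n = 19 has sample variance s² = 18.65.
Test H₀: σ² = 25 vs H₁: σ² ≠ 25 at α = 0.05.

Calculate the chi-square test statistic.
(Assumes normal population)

df = n - 1 = 18
χ² = (n-1)s²/σ₀² = 18×18.65/25 = 13.4280
Critical values: χ²_{0.975,18} = 8.231, χ²_{0.025,18} = 31.526
Rejection region: χ² < 8.231 or χ² > 31.526
Decision: fail to reject H₀

Answer: χ² = 13.4280, fail to reject H₀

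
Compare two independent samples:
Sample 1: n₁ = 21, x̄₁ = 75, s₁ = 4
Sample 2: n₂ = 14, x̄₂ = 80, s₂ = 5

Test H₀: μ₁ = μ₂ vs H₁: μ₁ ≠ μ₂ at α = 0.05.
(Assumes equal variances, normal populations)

Answer: t = -3.2778, reject H₀

Derivation:
Pooled variance: s²_p = [20×4² + 13×5²]/(33) = 19.5455
s_p = 4.4210
SE = s_p×√(1/n₁ + 1/n₂) = 4.4210×√(1/21 + 1/14) = 1.5254
t = (x̄₁ - x̄₂)/SE = (75 - 80)/1.5254 = -3.2778
df = 33, t-critical = ±2.035
Decision: reject H₀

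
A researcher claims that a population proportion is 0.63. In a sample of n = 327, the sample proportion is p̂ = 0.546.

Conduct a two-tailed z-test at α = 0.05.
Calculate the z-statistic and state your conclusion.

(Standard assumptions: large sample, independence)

H₀: p = 0.63, H₁: p ≠ 0.63
Standard error: SE = √(p₀(1-p₀)/n) = √(0.63×0.37/327) = 0.026699
z-statistic: z = (p̂ - p₀)/SE = (0.546 - 0.63)/0.026699 = -3.1462
Critical value: z_0.025 = ±1.960
p-value = 0.0017
Decision: reject H₀ at α = 0.05

Answer: z = -3.1462, reject H₀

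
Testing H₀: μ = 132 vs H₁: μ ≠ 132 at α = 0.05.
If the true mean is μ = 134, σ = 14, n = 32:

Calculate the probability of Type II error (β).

Answer: β ≈ 0.8725

Derivation:
SE = σ/√n = 14/√32 = 2.4749
Critical values: μ₀ ± z_0.025×SE = 132 ± 1.960×2.4749
Acceptance region: (127.1492, 136.8508)
Under H₁ (μ = 134): z_high = (136.8508 - 134)/2.4749 = 1.1519, z_low = (127.1492 - 134)/2.4749 = -2.7681
β = P(not reject | H₁) = Φ(1.1519) - Φ(-2.7681) ≈ 0.8725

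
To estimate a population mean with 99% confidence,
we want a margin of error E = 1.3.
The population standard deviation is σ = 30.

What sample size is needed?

z_0.005 = 2.576
n = (z×σ/E)² = (2.576×30/1.3)²
n = 3533.8452
Round up: n = 3534

Answer: n = 3534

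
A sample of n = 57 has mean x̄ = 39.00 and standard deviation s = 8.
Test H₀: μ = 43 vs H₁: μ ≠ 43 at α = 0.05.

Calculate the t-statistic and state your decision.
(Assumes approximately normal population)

Answer: t = -3.7750, reject H₀

Derivation:
df = n - 1 = 56
SE = s/√n = 8/√57 = 1.0596
t = (x̄ - μ₀)/SE = (39.00 - 43)/1.0596 = -3.7750
Critical value: t_{0.025,56} = ±2.003
p-value ≈ 0.0004
Decision: reject H₀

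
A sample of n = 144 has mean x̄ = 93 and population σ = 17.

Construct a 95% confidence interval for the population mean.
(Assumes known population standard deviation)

Answer: (90.2233, 95.7767)

Derivation:
Confidence level: 95%, α = 0.05
z_0.025 = 1.960
SE = σ/√n = 17/√144 = 1.4167
Margin of error = 1.960 × 1.4167 = 2.7767
CI: x̄ ± margin = 93 ± 2.7767
CI: (90.2233, 95.7767)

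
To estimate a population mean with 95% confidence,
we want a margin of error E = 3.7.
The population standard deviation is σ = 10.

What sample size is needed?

z_0.025 = 1.960
n = (z×σ/E)² = (1.960×10/3.7)²
n = 28.0614
Round up: n = 29

Answer: n = 29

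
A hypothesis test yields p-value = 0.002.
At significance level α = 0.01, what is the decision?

Compare p-value to α:
0.002 < 0.01
Decision: reject H₀

Answer: reject H₀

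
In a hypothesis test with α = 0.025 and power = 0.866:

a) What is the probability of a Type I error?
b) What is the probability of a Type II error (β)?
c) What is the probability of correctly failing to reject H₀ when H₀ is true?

Answer: a) 0.025, b) 0.134, c) 0.975

Derivation:
a) Type I error probability = α = 0.025
b) Power = P(reject H₀ | H₁ true) = 1 - β = 0.866, so Type II error probability = β = 1 - Power = 0.134
c) P(fail to reject H₀ | H₀ true) = 1 - α = 0.975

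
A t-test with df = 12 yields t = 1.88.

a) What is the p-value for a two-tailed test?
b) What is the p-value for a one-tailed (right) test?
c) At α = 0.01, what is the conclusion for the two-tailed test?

Using t-distribution with df = 12:
a) Two-tailed: p = 2×P(T > 1.88) = 0.0846
b) One-tailed: p = P(T > 1.88) = 0.0423
c) 0.0846 ≥ 0.01, fail to reject H₀

Answer: a) 0.0846, b) 0.0423, c) fail to reject H₀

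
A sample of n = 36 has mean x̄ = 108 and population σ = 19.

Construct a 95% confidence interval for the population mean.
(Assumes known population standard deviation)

Confidence level: 95%, α = 0.05
z_0.025 = 1.960
SE = σ/√n = 19/√36 = 3.1667
Margin of error = 1.960 × 3.1667 = 6.2067
CI: x̄ ± margin = 108 ± 6.2067
CI: (101.7933, 114.2067)

Answer: (101.7933, 114.2067)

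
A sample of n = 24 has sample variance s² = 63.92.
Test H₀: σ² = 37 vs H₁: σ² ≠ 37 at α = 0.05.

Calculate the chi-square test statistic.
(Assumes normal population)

df = n - 1 = 23
χ² = (n-1)s²/σ₀² = 23×63.92/37 = 39.7341
Critical values: χ²_{0.975,23} = 11.689, χ²_{0.025,23} = 38.076
Rejection region: χ² < 11.689 or χ² > 38.076
Decision: reject H₀

Answer: χ² = 39.7341, reject H₀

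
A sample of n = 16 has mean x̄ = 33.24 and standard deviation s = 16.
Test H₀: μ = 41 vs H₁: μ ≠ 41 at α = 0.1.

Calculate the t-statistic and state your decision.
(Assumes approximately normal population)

Answer: t = -1.9400, reject H₀

Derivation:
df = n - 1 = 15
SE = s/√n = 16/√16 = 4.0000
t = (x̄ - μ₀)/SE = (33.24 - 41)/4.0000 = -1.9400
Critical value: t_{0.05,15} = ±1.753
p-value ≈ 0.0714
Decision: reject H₀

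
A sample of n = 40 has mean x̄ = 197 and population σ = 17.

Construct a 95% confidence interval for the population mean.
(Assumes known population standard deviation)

Answer: (191.7317, 202.2683)

Derivation:
Confidence level: 95%, α = 0.05
z_0.025 = 1.960
SE = σ/√n = 17/√40 = 2.6879
Margin of error = 1.960 × 2.6879 = 5.2683
CI: x̄ ± margin = 197 ± 5.2683
CI: (191.7317, 202.2683)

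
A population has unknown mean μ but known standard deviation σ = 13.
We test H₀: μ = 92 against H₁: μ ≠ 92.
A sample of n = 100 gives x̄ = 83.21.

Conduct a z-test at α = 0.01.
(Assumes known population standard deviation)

Standard error: SE = σ/√n = 13/√100 = 1.3000
z-statistic: z = (x̄ - μ₀)/SE = (83.21 - 92)/1.3000 = -6.7615
Critical value: ±2.576
p-value < 0.0001
Decision: reject H₀

Answer: z = -6.7615, reject H₀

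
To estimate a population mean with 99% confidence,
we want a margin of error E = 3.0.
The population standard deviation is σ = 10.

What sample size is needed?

z_0.005 = 2.576
n = (z×σ/E)² = (2.576×10/3.0)²
n = 73.7308
Round up: n = 74

Answer: n = 74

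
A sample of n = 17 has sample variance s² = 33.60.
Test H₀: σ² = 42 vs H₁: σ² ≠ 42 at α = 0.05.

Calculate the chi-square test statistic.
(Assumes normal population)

Answer: χ² = 12.8000, fail to reject H₀

Derivation:
df = n - 1 = 16
χ² = (n-1)s²/σ₀² = 16×33.60/42 = 12.8000
Critical values: χ²_{0.975,16} = 6.908, χ²_{0.025,16} = 28.845
Rejection region: χ² < 6.908 or χ² > 28.845
Decision: fail to reject H₀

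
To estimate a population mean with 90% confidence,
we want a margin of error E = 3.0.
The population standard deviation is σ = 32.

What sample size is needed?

Answer: n = 308

Derivation:
z_0.05 = 1.645
n = (z×σ/E)² = (1.645×32/3.0)²
n = 307.8855
Round up: n = 308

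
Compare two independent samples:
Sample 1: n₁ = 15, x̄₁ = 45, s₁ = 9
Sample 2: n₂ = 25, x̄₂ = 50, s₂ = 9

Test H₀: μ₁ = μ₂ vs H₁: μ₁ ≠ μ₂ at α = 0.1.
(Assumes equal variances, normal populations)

Answer: t = -1.7010, reject H₀

Derivation:
Pooled variance: s²_p = [14×9² + 24×9²]/(38) = 81.0000
s_p = 9.0000
SE = s_p×√(1/n₁ + 1/n₂) = 9.0000×√(1/15 + 1/25) = 2.9394
t = (x̄₁ - x̄₂)/SE = (45 - 50)/2.9394 = -1.7010
df = 38, t-critical = ±1.686
Decision: reject H₀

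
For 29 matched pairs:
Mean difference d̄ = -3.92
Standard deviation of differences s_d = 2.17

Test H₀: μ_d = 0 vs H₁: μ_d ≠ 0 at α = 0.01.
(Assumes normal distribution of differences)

df = n - 1 = 28
SE = s_d/√n = 2.17/√29 = 0.4030
t = d̄/SE = -3.92/0.4030 = -9.7270
Critical value: t_{0.005,28} = ±2.763
p-value < 0.0001
Decision: reject H₀

Answer: t = -9.7270, reject H₀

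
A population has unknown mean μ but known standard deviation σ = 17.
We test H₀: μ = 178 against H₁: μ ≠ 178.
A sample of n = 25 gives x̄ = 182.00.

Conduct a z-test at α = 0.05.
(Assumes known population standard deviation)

Standard error: SE = σ/√n = 17/√25 = 3.4000
z-statistic: z = (x̄ - μ₀)/SE = (182.00 - 178)/3.4000 = 1.1765
Critical value: ±1.960
p-value = 0.2394
Decision: fail to reject H₀

Answer: z = 1.1765, fail to reject H₀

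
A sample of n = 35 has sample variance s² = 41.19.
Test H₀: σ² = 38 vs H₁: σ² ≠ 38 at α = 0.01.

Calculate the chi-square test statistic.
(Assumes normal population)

df = n - 1 = 34
χ² = (n-1)s²/σ₀² = 34×41.19/38 = 36.8542
Critical values: χ²_{0.995,34} = 16.501, χ²_{0.005,34} = 58.964
Rejection region: χ² < 16.501 or χ² > 58.964
Decision: fail to reject H₀

Answer: χ² = 36.8542, fail to reject H₀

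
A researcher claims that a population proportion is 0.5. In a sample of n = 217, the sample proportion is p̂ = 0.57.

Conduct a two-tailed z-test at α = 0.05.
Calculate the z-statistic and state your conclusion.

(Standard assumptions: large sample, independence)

Answer: z = 2.0623, reject H₀

Derivation:
H₀: p = 0.5, H₁: p ≠ 0.5
Standard error: SE = √(p₀(1-p₀)/n) = √(0.5×0.5/217) = 0.033942
z-statistic: z = (p̂ - p₀)/SE = (0.57 - 0.5)/0.033942 = 2.0623
Critical value: z_0.025 = ±1.960
p-value = 0.0392
Decision: reject H₀ at α = 0.05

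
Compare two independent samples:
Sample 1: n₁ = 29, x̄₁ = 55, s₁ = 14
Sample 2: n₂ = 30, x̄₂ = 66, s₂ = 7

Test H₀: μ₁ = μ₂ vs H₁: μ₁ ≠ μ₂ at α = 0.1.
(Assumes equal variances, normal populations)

Answer: t = -3.8366, reject H₀

Derivation:
Pooled variance: s²_p = [28×14² + 29×7²]/(57) = 121.2105
s_p = 11.0096
SE = s_p×√(1/n₁ + 1/n₂) = 11.0096×√(1/29 + 1/30) = 2.8671
t = (x̄₁ - x̄₂)/SE = (55 - 66)/2.8671 = -3.8366
df = 57, t-critical = ±1.672
Decision: reject H₀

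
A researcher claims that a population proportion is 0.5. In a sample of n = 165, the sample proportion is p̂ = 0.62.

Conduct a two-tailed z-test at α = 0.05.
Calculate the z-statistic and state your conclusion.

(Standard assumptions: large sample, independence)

H₀: p = 0.5, H₁: p ≠ 0.5
Standard error: SE = √(p₀(1-p₀)/n) = √(0.5×0.5/165) = 0.038925
z-statistic: z = (p̂ - p₀)/SE = (0.62 - 0.5)/0.038925 = 3.0829
Critical value: z_0.025 = ±1.960
p-value = 0.0020
Decision: reject H₀ at α = 0.05

Answer: z = 3.0829, reject H₀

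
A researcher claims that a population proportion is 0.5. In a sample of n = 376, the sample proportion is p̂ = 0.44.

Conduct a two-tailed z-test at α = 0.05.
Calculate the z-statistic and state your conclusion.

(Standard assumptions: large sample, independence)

Answer: z = -2.3268, reject H₀

Derivation:
H₀: p = 0.5, H₁: p ≠ 0.5
Standard error: SE = √(p₀(1-p₀)/n) = √(0.5×0.5/376) = 0.025786
z-statistic: z = (p̂ - p₀)/SE = (0.44 - 0.5)/0.025786 = -2.3268
Critical value: z_0.025 = ±1.960
p-value = 0.0200
Decision: reject H₀ at α = 0.05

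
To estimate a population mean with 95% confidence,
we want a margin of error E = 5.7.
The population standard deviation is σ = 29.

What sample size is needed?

z_0.025 = 1.960
n = (z×σ/E)² = (1.960×29/5.7)²
n = 99.4394
Round up: n = 100

Answer: n = 100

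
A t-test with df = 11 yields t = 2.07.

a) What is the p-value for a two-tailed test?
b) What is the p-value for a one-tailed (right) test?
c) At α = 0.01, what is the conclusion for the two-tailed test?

Using t-distribution with df = 11:
a) Two-tailed: p = 2×P(T > 2.07) = 0.0628
b) One-tailed: p = P(T > 2.07) = 0.0314
c) 0.0628 ≥ 0.01, fail to reject H₀

Answer: a) 0.0628, b) 0.0314, c) fail to reject H₀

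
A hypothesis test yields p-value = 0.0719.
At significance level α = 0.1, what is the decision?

Compare p-value to α:
0.0719 < 0.1
Decision: reject H₀

Answer: reject H₀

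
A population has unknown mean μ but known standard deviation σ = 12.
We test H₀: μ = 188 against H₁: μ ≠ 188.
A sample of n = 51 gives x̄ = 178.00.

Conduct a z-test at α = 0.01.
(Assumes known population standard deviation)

Answer: z = -5.9513, reject H₀

Derivation:
Standard error: SE = σ/√n = 12/√51 = 1.6803
z-statistic: z = (x̄ - μ₀)/SE = (178.00 - 188)/1.6803 = -5.9513
Critical value: ±2.576
p-value < 0.0001
Decision: reject H₀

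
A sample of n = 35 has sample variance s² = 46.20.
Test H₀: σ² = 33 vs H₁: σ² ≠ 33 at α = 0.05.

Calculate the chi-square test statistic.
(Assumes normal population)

Answer: χ² = 47.6000, fail to reject H₀

Derivation:
df = n - 1 = 34
χ² = (n-1)s²/σ₀² = 34×46.20/33 = 47.6000
Critical values: χ²_{0.975,34} = 19.806, χ²_{0.025,34} = 51.966
Rejection region: χ² < 19.806 or χ² > 51.966
Decision: fail to reject H₀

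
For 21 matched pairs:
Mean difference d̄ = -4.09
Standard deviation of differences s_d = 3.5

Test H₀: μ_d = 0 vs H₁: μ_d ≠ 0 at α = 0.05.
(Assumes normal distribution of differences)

Answer: t = -5.3548, reject H₀

Derivation:
df = n - 1 = 20
SE = s_d/√n = 3.5/√21 = 0.7638
t = d̄/SE = -4.09/0.7638 = -5.3548
Critical value: t_{0.025,20} = ±2.086
p-value < 0.0001
Decision: reject H₀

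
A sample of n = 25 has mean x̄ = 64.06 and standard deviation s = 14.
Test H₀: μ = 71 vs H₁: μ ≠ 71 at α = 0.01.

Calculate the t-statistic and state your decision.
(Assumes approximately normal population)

Answer: t = -2.4786, fail to reject H₀

Derivation:
df = n - 1 = 24
SE = s/√n = 14/√25 = 2.8000
t = (x̄ - μ₀)/SE = (64.06 - 71)/2.8000 = -2.4786
Critical value: t_{0.005,24} = ±2.797
p-value ≈ 0.0206
Decision: fail to reject H₀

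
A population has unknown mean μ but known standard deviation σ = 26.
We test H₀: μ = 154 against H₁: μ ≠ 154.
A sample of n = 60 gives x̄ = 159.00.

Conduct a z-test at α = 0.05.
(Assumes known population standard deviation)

Standard error: SE = σ/√n = 26/√60 = 3.3566
z-statistic: z = (x̄ - μ₀)/SE = (159.00 - 154)/3.3566 = 1.4896
Critical value: ±1.960
p-value = 0.1363
Decision: fail to reject H₀

Answer: z = 1.4896, fail to reject H₀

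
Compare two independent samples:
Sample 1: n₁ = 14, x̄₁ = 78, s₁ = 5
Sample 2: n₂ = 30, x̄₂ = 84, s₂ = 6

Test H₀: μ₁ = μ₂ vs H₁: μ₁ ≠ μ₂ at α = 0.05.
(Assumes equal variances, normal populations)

Pooled variance: s²_p = [13×5² + 29×6²]/(42) = 32.5952
s_p = 5.7092
SE = s_p×√(1/n₁ + 1/n₂) = 5.7092×√(1/14 + 1/30) = 1.8479
t = (x̄₁ - x̄₂)/SE = (78 - 84)/1.8479 = -3.2469
df = 42, t-critical = ±2.018
Decision: reject H₀

Answer: t = -3.2469, reject H₀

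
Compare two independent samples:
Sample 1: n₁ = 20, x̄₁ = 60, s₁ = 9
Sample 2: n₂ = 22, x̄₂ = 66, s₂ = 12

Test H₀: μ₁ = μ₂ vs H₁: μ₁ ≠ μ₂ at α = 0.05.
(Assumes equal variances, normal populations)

Answer: t = -1.8183, fail to reject H₀

Derivation:
Pooled variance: s²_p = [19×9² + 21×12²]/(40) = 114.0750
s_p = 10.6806
SE = s_p×√(1/n₁ + 1/n₂) = 10.6806×√(1/20 + 1/22) = 3.2998
t = (x̄₁ - x̄₂)/SE = (60 - 66)/3.2998 = -1.8183
df = 40, t-critical = ±2.021
Decision: fail to reject H₀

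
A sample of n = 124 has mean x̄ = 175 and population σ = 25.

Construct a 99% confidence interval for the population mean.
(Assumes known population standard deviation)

Confidence level: 99%, α = 0.01
z_0.005 = 2.576
SE = σ/√n = 25/√124 = 2.2451
Margin of error = 2.576 × 2.2451 = 5.7834
CI: x̄ ± margin = 175 ± 5.7834
CI: (169.2166, 180.7834)

Answer: (169.2166, 180.7834)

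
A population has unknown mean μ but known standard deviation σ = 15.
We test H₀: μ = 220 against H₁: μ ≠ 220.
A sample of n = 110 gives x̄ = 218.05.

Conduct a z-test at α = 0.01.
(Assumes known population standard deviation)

Answer: z = -1.3634, fail to reject H₀

Derivation:
Standard error: SE = σ/√n = 15/√110 = 1.4302
z-statistic: z = (x̄ - μ₀)/SE = (218.05 - 220)/1.4302 = -1.3634
Critical value: ±2.576
p-value = 0.1728
Decision: fail to reject H₀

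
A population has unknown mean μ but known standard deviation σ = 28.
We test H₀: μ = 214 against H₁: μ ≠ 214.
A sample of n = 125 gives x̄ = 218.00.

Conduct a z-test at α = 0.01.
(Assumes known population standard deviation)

Answer: z = 1.5972, fail to reject H₀

Derivation:
Standard error: SE = σ/√n = 28/√125 = 2.5044
z-statistic: z = (x̄ - μ₀)/SE = (218.00 - 214)/2.5044 = 1.5972
Critical value: ±2.576
p-value = 0.1102
Decision: fail to reject H₀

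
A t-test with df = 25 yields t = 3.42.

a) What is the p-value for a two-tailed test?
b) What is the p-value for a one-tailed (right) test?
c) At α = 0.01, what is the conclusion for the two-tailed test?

Using t-distribution with df = 25:
a) Two-tailed: p = 2×P(T > 3.42) = 0.0022
b) One-tailed: p = P(T > 3.42) = 0.0011
c) 0.0022 < 0.01, reject H₀

Answer: a) 0.0022, b) 0.0011, c) reject H₀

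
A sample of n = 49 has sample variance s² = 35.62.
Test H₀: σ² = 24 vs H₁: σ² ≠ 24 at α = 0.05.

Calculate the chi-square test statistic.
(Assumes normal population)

df = n - 1 = 48
χ² = (n-1)s²/σ₀² = 48×35.62/24 = 71.2400
Critical values: χ²_{0.975,48} = 30.755, χ²_{0.025,48} = 69.023
Rejection region: χ² < 30.755 or χ² > 69.023
Decision: reject H₀

Answer: χ² = 71.2400, reject H₀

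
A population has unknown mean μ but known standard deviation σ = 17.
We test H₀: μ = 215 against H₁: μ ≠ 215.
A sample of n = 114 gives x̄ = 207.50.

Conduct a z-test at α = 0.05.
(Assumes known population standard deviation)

Answer: z = -4.7105, reject H₀

Derivation:
Standard error: SE = σ/√n = 17/√114 = 1.5922
z-statistic: z = (x̄ - μ₀)/SE = (207.50 - 215)/1.5922 = -4.7105
Critical value: ±1.960
p-value < 0.0001
Decision: reject H₀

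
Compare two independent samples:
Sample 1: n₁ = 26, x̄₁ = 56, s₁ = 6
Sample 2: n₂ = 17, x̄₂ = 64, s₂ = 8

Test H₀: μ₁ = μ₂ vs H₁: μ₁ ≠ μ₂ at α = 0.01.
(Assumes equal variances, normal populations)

Answer: t = -3.7443, reject H₀

Derivation:
Pooled variance: s²_p = [25×6² + 16×8²]/(41) = 46.9268
s_p = 6.8503
SE = s_p×√(1/n₁ + 1/n₂) = 6.8503×√(1/26 + 1/17) = 2.1366
t = (x̄₁ - x̄₂)/SE = (56 - 64)/2.1366 = -3.7443
df = 41, t-critical = ±2.701
Decision: reject H₀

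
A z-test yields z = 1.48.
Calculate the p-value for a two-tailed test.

Answer: p-value ≈ 0.1389

Derivation:
For z = 1.48:
p = 2×P(Z > |1.48|) = 2×(1 - Φ(1.48)) = 0.1389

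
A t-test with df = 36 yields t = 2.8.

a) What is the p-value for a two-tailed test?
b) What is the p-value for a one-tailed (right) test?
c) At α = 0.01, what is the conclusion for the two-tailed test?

Answer: a) 0.0082, b) 0.0041, c) reject H₀

Derivation:
Using t-distribution with df = 36:
a) Two-tailed: p = 2×P(T > 2.8) = 0.0082
b) One-tailed: p = P(T > 2.8) = 0.0041
c) 0.0082 < 0.01, reject H₀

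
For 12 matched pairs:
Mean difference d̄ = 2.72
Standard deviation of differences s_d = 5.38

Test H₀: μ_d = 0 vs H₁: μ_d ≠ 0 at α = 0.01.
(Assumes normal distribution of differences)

df = n - 1 = 11
SE = s_d/√n = 5.38/√12 = 1.5531
t = d̄/SE = 2.72/1.5531 = 1.7513
Critical value: t_{0.005,11} = ±3.106
p-value ≈ 0.1077
Decision: fail to reject H₀

Answer: t = 1.7513, fail to reject H₀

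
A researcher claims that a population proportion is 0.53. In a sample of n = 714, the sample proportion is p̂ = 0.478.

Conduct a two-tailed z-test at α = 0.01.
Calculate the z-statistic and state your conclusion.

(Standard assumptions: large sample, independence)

H₀: p = 0.53, H₁: p ≠ 0.53
Standard error: SE = √(p₀(1-p₀)/n) = √(0.53×0.47/714) = 0.018678
z-statistic: z = (p̂ - p₀)/SE = (0.478 - 0.53)/0.018678 = -2.7840
Critical value: z_0.005 = ±2.576
p-value = 0.0054
Decision: reject H₀ at α = 0.01

Answer: z = -2.7840, reject H₀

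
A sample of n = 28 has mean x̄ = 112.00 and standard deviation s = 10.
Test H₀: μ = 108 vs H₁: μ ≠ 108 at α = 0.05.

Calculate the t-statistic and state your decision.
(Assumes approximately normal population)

df = n - 1 = 27
SE = s/√n = 10/√28 = 1.8898
t = (x̄ - μ₀)/SE = (112.00 - 108)/1.8898 = 2.1166
Critical value: t_{0.025,27} = ±2.052
p-value ≈ 0.0437
Decision: reject H₀

Answer: t = 2.1166, reject H₀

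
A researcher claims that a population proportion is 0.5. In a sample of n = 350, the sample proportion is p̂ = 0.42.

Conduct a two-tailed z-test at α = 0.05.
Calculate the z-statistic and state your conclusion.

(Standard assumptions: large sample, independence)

Answer: z = -2.9933, reject H₀

Derivation:
H₀: p = 0.5, H₁: p ≠ 0.5
Standard error: SE = √(p₀(1-p₀)/n) = √(0.5×0.5/350) = 0.026726
z-statistic: z = (p̂ - p₀)/SE = (0.42 - 0.5)/0.026726 = -2.9933
Critical value: z_0.025 = ±1.960
p-value = 0.0028
Decision: reject H₀ at α = 0.05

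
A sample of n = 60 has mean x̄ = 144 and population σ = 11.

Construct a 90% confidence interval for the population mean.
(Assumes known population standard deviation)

Confidence level: 90%, α = 0.1
z_0.05 = 1.645
SE = σ/√n = 11/√60 = 1.4201
Margin of error = 1.645 × 1.4201 = 2.3361
CI: x̄ ± margin = 144 ± 2.3361
CI: (141.6639, 146.3361)

Answer: (141.6639, 146.3361)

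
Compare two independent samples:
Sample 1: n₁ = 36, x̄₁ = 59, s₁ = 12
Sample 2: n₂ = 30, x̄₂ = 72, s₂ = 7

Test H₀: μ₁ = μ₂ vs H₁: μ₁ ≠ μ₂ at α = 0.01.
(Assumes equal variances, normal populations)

Pooled variance: s²_p = [35×12² + 29×7²]/(64) = 100.9531
s_p = 10.0475
SE = s_p×√(1/n₁ + 1/n₂) = 10.0475×√(1/36 + 1/30) = 2.4838
t = (x̄₁ - x̄₂)/SE = (59 - 72)/2.4838 = -5.2339
df = 64, t-critical = ±2.655
Decision: reject H₀

Answer: t = -5.2339, reject H₀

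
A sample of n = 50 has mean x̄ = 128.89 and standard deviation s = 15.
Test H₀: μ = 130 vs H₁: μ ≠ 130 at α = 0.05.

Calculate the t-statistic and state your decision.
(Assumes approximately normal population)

Answer: t = -0.5233, fail to reject H₀

Derivation:
df = n - 1 = 49
SE = s/√n = 15/√50 = 2.1213
t = (x̄ - μ₀)/SE = (128.89 - 130)/2.1213 = -0.5233
Critical value: t_{0.025,49} = ±2.010
p-value ≈ 0.6031
Decision: fail to reject H₀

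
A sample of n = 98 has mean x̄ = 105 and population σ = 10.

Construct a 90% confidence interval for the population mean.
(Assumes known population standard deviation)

Answer: (103.3382, 106.6618)

Derivation:
Confidence level: 90%, α = 0.1
z_0.05 = 1.645
SE = σ/√n = 10/√98 = 1.0102
Margin of error = 1.645 × 1.0102 = 1.6618
CI: x̄ ± margin = 105 ± 1.6618
CI: (103.3382, 106.6618)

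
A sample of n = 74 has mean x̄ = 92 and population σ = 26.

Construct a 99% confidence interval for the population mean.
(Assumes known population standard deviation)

Confidence level: 99%, α = 0.01
z_0.005 = 2.576
SE = σ/√n = 26/√74 = 3.0224
Margin of error = 2.576 × 3.0224 = 7.7857
CI: x̄ ± margin = 92 ± 7.7857
CI: (84.2143, 99.7857)

Answer: (84.2143, 99.7857)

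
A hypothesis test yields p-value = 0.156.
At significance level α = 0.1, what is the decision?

Answer: fail to reject H₀

Derivation:
Compare p-value to α:
0.156 ≥ 0.1
Decision: fail to reject H₀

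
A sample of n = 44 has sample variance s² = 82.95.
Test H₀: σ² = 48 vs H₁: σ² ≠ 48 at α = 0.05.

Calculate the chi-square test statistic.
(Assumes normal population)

df = n - 1 = 43
χ² = (n-1)s²/σ₀² = 43×82.95/48 = 74.3094
Critical values: χ²_{0.975,43} = 26.785, χ²_{0.025,43} = 62.990
Rejection region: χ² < 26.785 or χ² > 62.990
Decision: reject H₀

Answer: χ² = 74.3094, reject H₀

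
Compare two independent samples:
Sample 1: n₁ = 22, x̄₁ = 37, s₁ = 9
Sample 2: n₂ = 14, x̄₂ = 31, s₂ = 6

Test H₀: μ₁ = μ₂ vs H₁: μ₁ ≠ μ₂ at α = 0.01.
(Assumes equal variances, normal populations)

Answer: t = 2.1973, fail to reject H₀

Derivation:
Pooled variance: s²_p = [21×9² + 13×6²]/(34) = 63.7941
s_p = 7.9871
SE = s_p×√(1/n₁ + 1/n₂) = 7.9871×√(1/22 + 1/14) = 2.7306
t = (x̄₁ - x̄₂)/SE = (37 - 31)/2.7306 = 2.1973
df = 34, t-critical = ±2.728
Decision: fail to reject H₀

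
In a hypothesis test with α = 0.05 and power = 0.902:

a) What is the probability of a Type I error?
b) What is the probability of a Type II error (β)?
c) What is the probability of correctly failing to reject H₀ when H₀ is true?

a) Type I error probability = α = 0.05
b) Power = P(reject H₀ | H₁ true) = 1 - β = 0.902, so Type II error probability = β = 1 - Power = 0.098
c) P(fail to reject H₀ | H₀ true) = 1 - α = 0.95

Answer: a) 0.05, b) 0.098, c) 0.95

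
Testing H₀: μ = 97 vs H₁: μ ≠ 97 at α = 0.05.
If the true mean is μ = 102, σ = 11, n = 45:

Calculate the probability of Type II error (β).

SE = σ/√n = 11/√45 = 1.6398
Critical values: μ₀ ± z_0.025×SE = 97 ± 1.960×1.6398
Acceptance region: (93.7860, 100.2140)
Under H₁ (μ = 102): z_high = (100.2140 - 102)/1.6398 = -1.0892, z_low = (93.7860 - 102)/1.6398 = -5.0091
β = P(not reject | H₁) = Φ(-1.0892) - Φ(-5.0091) ≈ 0.1380

Answer: β ≈ 0.1380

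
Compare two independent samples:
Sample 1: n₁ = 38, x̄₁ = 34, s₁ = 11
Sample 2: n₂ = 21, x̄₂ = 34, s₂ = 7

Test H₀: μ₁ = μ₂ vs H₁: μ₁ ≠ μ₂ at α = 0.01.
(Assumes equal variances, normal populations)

Answer: t = 0.0000, fail to reject H₀

Derivation:
Pooled variance: s²_p = [37×11² + 20×7²]/(57) = 95.7368
s_p = 9.7845
SE = s_p×√(1/n₁ + 1/n₂) = 9.7845×√(1/38 + 1/21) = 2.6605
t = (x̄₁ - x̄₂)/SE = (34 - 34)/2.6605 = 0.0000
df = 57, t-critical = ±2.665
Decision: fail to reject H₀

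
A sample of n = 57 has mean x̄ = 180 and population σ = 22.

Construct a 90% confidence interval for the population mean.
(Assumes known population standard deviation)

Answer: (175.2065, 184.7935)

Derivation:
Confidence level: 90%, α = 0.1
z_0.05 = 1.645
SE = σ/√n = 22/√57 = 2.9140
Margin of error = 1.645 × 2.9140 = 4.7935
CI: x̄ ± margin = 180 ± 4.7935
CI: (175.2065, 184.7935)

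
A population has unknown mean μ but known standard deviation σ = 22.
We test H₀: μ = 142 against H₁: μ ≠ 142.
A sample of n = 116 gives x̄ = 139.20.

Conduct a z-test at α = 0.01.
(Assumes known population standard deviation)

Answer: z = -1.3708, fail to reject H₀

Derivation:
Standard error: SE = σ/√n = 22/√116 = 2.0426
z-statistic: z = (x̄ - μ₀)/SE = (139.20 - 142)/2.0426 = -1.3708
Critical value: ±2.576
p-value = 0.1704
Decision: fail to reject H₀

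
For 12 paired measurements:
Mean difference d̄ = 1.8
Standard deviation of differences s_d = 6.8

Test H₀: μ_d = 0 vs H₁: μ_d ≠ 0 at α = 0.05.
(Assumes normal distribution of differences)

Answer: t = 0.9170, fail to reject H₀

Derivation:
df = n - 1 = 11
SE = s_d/√n = 6.8/√12 = 1.9630
t = d̄/SE = 1.8/1.9630 = 0.9170
Critical value: t_{0.025,11} = ±2.201
p-value ≈ 0.3788
Decision: fail to reject H₀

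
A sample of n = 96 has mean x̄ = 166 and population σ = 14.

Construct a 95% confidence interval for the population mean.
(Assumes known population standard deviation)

Answer: (163.1994, 168.8006)

Derivation:
Confidence level: 95%, α = 0.05
z_0.025 = 1.960
SE = σ/√n = 14/√96 = 1.4289
Margin of error = 1.960 × 1.4289 = 2.8006
CI: x̄ ± margin = 166 ± 2.8006
CI: (163.1994, 168.8006)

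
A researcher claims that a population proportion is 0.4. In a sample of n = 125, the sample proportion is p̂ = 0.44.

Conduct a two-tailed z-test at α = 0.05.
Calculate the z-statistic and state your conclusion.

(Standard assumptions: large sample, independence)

H₀: p = 0.4, H₁: p ≠ 0.4
Standard error: SE = √(p₀(1-p₀)/n) = √(0.4×0.6/125) = 0.043818
z-statistic: z = (p̂ - p₀)/SE = (0.44 - 0.4)/0.043818 = 0.9129
Critical value: z_0.025 = ±1.960
p-value = 0.3613
Decision: fail to reject H₀ at α = 0.05

Answer: z = 0.9129, fail to reject H₀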